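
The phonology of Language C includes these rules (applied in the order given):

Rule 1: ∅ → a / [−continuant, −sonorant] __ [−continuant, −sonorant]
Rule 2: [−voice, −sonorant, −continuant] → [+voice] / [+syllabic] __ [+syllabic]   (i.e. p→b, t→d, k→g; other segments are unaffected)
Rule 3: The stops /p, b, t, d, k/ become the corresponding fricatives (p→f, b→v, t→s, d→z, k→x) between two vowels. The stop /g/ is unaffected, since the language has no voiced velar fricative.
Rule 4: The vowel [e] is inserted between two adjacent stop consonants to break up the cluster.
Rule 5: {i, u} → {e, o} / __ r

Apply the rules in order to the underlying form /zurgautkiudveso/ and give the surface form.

zorgauzagiudveso

Rule 1 (stop-cluster a-epenthesis): /t/ and /k/ form a stop–stop cluster, so [a] is inserted between them. /zurgautkiudveso/ → zurgautakiudveso.
Rule 2 (intervocalic voicing): /t/ is a voiceless stop between vowels /u/ and /a/, so it voices to [d]. /k/ is a voiceless stop between vowels /a/ and /i/, so it voices to [g]. /zurgautakiudveso/ → zurgaudagiudveso.
Rule 3 (intervocalic spirantization): /d/ is a stop between vowels /u/ and /a/, so it spirantizes to the fricative [z]. /zurgaudagiudveso/ → zurgauzagiudveso.
Rule 4 (stop-cluster e-epenthesis): no segment meets the environment; /zurgauzagiudveso/ is unchanged.
Rule 5 (pre-rhotic lowering): /u/ is a high vowel immediately before /r/, so it lowers to [o]. /zurgauzagiudveso/ → zorgauzagiudveso.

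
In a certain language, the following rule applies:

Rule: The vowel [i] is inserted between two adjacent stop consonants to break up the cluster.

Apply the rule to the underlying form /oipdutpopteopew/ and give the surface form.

oipidutipopiteopew

/p/ and /d/ form a stop–stop cluster, so [i] is inserted between them.
/t/ and /p/ form a stop–stop cluster, so [i] is inserted between them.
/p/ and /t/ form a stop–stop cluster, so [i] is inserted between them.
Surface form: [oipidutipopiteopew].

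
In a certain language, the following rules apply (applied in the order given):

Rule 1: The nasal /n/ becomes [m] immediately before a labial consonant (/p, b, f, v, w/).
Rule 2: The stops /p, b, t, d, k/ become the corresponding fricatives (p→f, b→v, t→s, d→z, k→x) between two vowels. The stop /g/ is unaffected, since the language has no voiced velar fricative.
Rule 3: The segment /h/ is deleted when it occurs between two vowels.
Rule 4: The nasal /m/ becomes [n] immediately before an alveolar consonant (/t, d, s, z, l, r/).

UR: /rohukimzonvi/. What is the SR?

Rule 1 (nasal place assimilation): /n/ precedes the labial consonant /v/, so it assimilates in place to [m]. /rohukimzonvi/ → rohukimzomvi.
Rule 2 (intervocalic spirantization): /k/ is a stop between vowels /u/ and /i/, so it spirantizes to the fricative [x]. /rohukimzomvi/ → rohuximzomvi.
Rule 3 (intervocalic h-deletion): /h/ occurs between vowels /o/ and /u/, so it deletes. /rohuximzomvi/ → rouximzomvi.
Rule 4 (nasal place assimilation): /m/ precedes the alveolar consonant /z/, so it assimilates in place to [n]. /rouximzomvi/ → rouxinzomvi.

rouxinzomvi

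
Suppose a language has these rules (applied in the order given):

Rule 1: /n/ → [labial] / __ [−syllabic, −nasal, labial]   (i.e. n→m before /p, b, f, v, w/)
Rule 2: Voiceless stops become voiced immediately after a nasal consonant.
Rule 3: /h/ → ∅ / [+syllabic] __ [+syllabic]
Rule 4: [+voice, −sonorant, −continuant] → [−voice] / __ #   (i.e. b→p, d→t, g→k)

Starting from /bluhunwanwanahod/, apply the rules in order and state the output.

Rule 1 (nasal place assimilation): /n/ precedes the labial consonant /w/, so it assimilates in place to [m]. /n/ precedes the labial consonant /w/, so it assimilates in place to [m]. /bluhunwanwanahod/ → bluhumwamwanahod.
Rule 2 (post-nasal voicing): no segment meets the environment; /bluhumwamwanahod/ is unchanged.
Rule 3 (intervocalic h-deletion): /h/ occurs between vowels /u/ and /u/, so it deletes. /h/ occurs between vowels /a/ and /o/, so it deletes. /bluhumwamwanahod/ → bluumwamwanaod.
Rule 4 (final devoicing): /d/ is a voiced stop in word-final position, so it devoices to [t]. /bluumwamwanaod/ → bluumwamwanaot.

bluumwamwanaot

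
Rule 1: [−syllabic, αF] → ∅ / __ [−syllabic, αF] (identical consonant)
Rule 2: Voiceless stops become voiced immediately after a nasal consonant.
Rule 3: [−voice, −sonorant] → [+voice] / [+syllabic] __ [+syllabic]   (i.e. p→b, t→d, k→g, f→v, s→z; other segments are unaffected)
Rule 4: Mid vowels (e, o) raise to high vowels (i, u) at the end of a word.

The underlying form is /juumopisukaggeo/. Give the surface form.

Rule 1 (degemination): /gg/ is a geminate; the first /g/ deletes. /juumopisukaggeo/ → juumopisukageo.
Rule 2 (post-nasal voicing): no segment meets the environment; /juumopisukageo/ is unchanged.
Rule 3 (intervocalic voicing): /p/ is a voiceless obstruent between vowels /o/ and /i/, so it voices to [b]. /s/ is a voiceless obstruent between vowels /i/ and /u/, so it voices to [z]. /k/ is a voiceless obstruent between vowels /u/ and /a/, so it voices to [g]. /juumopisukageo/ → juumobizugageo.
Rule 4 (final vowel raising): /o/ is a mid vowel in word-final position, so it raises to [u]. /juumobizugageo/ → juumobizugageu.

juumobizugageu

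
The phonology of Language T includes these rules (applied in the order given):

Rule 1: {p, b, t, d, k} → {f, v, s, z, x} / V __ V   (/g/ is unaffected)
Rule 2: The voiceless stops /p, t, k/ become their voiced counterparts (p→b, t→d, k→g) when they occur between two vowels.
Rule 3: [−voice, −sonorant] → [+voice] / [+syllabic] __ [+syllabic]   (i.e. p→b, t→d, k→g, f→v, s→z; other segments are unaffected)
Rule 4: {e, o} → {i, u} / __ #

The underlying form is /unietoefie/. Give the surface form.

uniezoevii

Rule 1 (intervocalic spirantization): /t/ is a stop between vowels /e/ and /o/, so it spirantizes to the fricative [s]. /unietoefie/ → uniesoefie.
Rule 2 (intervocalic voicing): no segment meets the environment; /uniesoefie/ is unchanged.
Rule 3 (intervocalic voicing): /s/ is a voiceless obstruent between vowels /e/ and /o/, so it voices to [z]. /f/ is a voiceless obstruent between vowels /e/ and /i/, so it voices to [v]. /uniesoefie/ → uniezoevie.
Rule 4 (final vowel raising): /e/ is a mid vowel in word-final position, so it raises to [i]. /uniezoevie/ → uniezoevii.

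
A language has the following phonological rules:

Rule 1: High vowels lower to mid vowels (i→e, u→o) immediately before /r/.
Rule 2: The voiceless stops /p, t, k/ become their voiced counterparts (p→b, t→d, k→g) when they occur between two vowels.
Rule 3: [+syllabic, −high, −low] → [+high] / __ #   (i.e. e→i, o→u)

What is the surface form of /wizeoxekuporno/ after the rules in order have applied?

Rule 1 (pre-rhotic lowering): no segment meets the environment; /wizeoxekuporno/ is unchanged.
Rule 2 (intervocalic voicing): /k/ is a voiceless stop between vowels /e/ and /u/, so it voices to [g]. /p/ is a voiceless stop between vowels /u/ and /o/, so it voices to [b]. /wizeoxekuporno/ → wizeoxeguborno.
Rule 3 (final vowel raising): /o/ is a mid vowel in word-final position, so it raises to [u]. /wizeoxeguborno/ → wizeoxegubornu.

wizeoxegubornu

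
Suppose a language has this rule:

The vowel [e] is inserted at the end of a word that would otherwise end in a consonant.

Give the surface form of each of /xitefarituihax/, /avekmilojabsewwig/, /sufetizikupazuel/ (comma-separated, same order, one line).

xitefarituihaxe, avekmilojabsewwige, sufetizikupazuele

/xitefarituihax/: the form ends in the consonant /x/, so [e] is inserted word-finally. → [xitefarituihaxe].
/avekmilojabsewwig/: the form ends in the consonant /g/, so [e] is inserted word-finally. → [avekmilojabsewwige].
/sufetizikupazuel/: the form ends in the consonant /l/, so [e] is inserted word-finally. → [sufetizikupazuele].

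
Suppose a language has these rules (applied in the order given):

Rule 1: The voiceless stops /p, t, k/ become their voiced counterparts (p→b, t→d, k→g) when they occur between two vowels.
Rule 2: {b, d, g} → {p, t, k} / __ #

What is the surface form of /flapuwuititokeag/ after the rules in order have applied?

flabuwuididogeak

Rule 1 (intervocalic voicing): /p/ is a voiceless stop between vowels /a/ and /u/, so it voices to [b]. /t/ is a voiceless stop between vowels /i/ and /i/, so it voices to [d]. /t/ is a voiceless stop between vowels /i/ and /o/, so it voices to [d]. /k/ is a voiceless stop between vowels /o/ and /e/, so it voices to [g]. /flapuwuititokeag/ → flabuwuididogeag.
Rule 2 (final devoicing): /g/ is a voiced stop in word-final position, so it devoices to [k]. /flabuwuididogeag/ → flabuwuididogeak.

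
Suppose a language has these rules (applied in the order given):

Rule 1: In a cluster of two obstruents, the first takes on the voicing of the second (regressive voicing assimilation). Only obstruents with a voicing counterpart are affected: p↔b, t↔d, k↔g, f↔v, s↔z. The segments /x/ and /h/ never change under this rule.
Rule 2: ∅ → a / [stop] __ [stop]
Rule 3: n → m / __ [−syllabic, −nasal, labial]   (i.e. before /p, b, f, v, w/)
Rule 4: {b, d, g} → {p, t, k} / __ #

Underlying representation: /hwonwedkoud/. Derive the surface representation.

hwomwetakout

Rule 1 (regressive voicing assimilation): /d/ precedes the voiceless obstruent /k/, so it devoices to [t] by assimilation. /hwonwedkoud/ → hwonwetkoud.
Rule 2 (stop-cluster a-epenthesis): /t/ and /k/ form a stop–stop cluster, so [a] is inserted between them. /hwonwetkoud/ → hwonwetakoud.
Rule 3 (nasal place assimilation): /n/ precedes the labial consonant /w/, so it assimilates in place to [m]. /hwonwetakoud/ → hwomwetakoud.
Rule 4 (final devoicing): /d/ is a voiced stop in word-final position, so it devoices to [t]. /hwomwetakoud/ → hwomwetakout.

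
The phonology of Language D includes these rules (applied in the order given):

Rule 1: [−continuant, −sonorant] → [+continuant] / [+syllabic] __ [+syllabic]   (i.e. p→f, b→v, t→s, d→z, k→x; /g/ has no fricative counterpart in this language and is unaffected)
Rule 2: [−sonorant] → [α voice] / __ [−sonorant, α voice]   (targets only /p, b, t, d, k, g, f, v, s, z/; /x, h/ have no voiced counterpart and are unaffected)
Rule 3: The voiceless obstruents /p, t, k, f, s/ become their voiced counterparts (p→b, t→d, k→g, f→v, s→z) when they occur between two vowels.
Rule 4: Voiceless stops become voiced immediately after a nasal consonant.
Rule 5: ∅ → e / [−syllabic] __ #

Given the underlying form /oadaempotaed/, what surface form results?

Rule 1 (intervocalic spirantization): /d/ is a stop between vowels /a/ and /a/, so it spirantizes to the fricative [z]. /t/ is a stop between vowels /o/ and /a/, so it spirantizes to the fricative [s]. /oadaempotaed/ → oazaemposaed.
Rule 2 (regressive voicing assimilation): no segment meets the environment; /oazaemposaed/ is unchanged.
Rule 3 (intervocalic voicing): /s/ is a voiceless obstruent between vowels /o/ and /a/, so it voices to [z]. /oazaemposaed/ → oazaempozaed.
Rule 4 (post-nasal voicing): /p/ is a voiceless stop immediately after the nasal /m/, so it voices to [b]. /oazaempozaed/ → oazaembozaed.
Rule 5 (final e-epenthesis): the form ends in the consonant /d/, so [e] is inserted word-finally. /oazaembozaed/ → oazaembozaede.

oazaembozaede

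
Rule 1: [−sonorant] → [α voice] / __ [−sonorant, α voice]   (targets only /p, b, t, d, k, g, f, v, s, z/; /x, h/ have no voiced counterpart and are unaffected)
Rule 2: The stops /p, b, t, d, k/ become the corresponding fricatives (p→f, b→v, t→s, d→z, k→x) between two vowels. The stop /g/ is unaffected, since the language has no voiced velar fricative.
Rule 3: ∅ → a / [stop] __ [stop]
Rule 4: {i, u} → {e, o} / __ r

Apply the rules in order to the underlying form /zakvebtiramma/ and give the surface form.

Rule 1 (regressive voicing assimilation): /k/ precedes the voiced obstruent /v/, so it voices to [g] by assimilation. /b/ precedes the voiceless obstruent /t/, so it devoices to [p] by assimilation. /zakvebtiramma/ → zagveptiramma.
Rule 2 (intervocalic spirantization): no segment meets the environment; /zagveptiramma/ is unchanged.
Rule 3 (stop-cluster a-epenthesis): /p/ and /t/ form a stop–stop cluster, so [a] is inserted between them. /zagveptiramma/ → zagvepatiramma.
Rule 4 (pre-rhotic lowering): /i/ is a high vowel immediately before /r/, so it lowers to [e]. /zagvepatiramma/ → zagvepateramma.

zagvepateramma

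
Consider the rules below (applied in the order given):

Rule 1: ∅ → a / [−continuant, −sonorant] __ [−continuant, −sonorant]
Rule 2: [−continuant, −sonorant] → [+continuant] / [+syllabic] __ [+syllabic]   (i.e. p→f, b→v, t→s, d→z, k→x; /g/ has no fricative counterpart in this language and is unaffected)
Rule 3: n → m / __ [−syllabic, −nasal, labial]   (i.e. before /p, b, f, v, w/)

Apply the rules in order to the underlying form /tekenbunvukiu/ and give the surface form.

Rule 1 (stop-cluster a-epenthesis): no segment meets the environment; /tekenbunvukiu/ is unchanged.
Rule 2 (intervocalic spirantization): /k/ is a stop between vowels /e/ and /e/, so it spirantizes to the fricative [x]. /k/ is a stop between vowels /u/ and /i/, so it spirantizes to the fricative [x]. /tekenbunvukiu/ → texenbunvuxiu.
Rule 3 (nasal place assimilation): /n/ precedes the labial consonant /b/, so it assimilates in place to [m]. /n/ precedes the labial consonant /v/, so it assimilates in place to [m]. /texenbunvuxiu/ → texembumvuxiu.

texembumvuxiu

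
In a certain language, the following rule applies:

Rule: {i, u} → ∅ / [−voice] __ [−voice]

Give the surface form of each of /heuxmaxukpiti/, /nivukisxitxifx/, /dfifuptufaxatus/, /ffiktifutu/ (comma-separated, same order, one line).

/heuxmaxukpiti/: /u/ is a high vowel flanked by voiceless consonants /x/ and /k/, so it deletes. /i/ is a high vowel flanked by voiceless consonants /p/ and /t/, so it deletes. → [heuxmaxkpti].
/nivukisxitxifx/: /i/ is a high vowel flanked by voiceless consonants /k/ and /s/, so it deletes. /i/ is a high vowel flanked by voiceless consonants /x/ and /t/, so it deletes. /i/ is a high vowel flanked by voiceless consonants /x/ and /f/, so it deletes. → [nivuksxtxfx].
/dfifuptufaxatus/: /i/ is a high vowel flanked by voiceless consonants /f/ and /f/, so it deletes. /u/ is a high vowel flanked by voiceless consonants /f/ and /p/, so it deletes. /u/ is a high vowel flanked by voiceless consonants /t/ and /f/, so it deletes. /u/ is a high vowel flanked by voiceless consonants /t/ and /s/, so it deletes. → [dffptfaxats].
/ffiktifutu/: /i/ is a high vowel flanked by voiceless consonants /f/ and /k/, so it deletes. /i/ is a high vowel flanked by voiceless consonants /t/ and /f/, so it deletes. /u/ is a high vowel flanked by voiceless consonants /f/ and /t/, so it deletes. → [ffktftu].

heuxmaxkpti, nivuksxtxfx, dffptfaxats, ffktftu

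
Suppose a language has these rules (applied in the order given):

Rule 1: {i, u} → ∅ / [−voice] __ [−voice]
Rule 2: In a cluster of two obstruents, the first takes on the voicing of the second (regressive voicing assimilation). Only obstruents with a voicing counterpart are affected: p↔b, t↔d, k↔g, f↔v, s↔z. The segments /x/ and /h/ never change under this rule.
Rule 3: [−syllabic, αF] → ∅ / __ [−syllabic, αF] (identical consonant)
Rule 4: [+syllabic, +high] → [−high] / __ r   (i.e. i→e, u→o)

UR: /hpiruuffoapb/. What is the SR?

hperuufoab

Rule 1 (high vowel syncope): no segment meets the environment; /hpiruuffoapb/ is unchanged.
Rule 2 (regressive voicing assimilation): /p/ precedes the voiced obstruent /b/, so it voices to [b] by assimilation. /hpiruuffoapb/ → hpiruuffoabb.
Rule 3 (degemination): /ff/ is a geminate; the first /f/ deletes. /bb/ is a geminate; the first /b/ deletes. /hpiruuffoabb/ → hpiruufoab.
Rule 4 (pre-rhotic lowering): /i/ is a high vowel immediately before /r/, so it lowers to [e]. /hpiruufoab/ → hperuufoab.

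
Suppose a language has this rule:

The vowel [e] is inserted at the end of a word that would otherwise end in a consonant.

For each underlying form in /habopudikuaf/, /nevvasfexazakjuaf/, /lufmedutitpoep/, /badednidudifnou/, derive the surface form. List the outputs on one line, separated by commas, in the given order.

/habopudikuaf/: the form ends in the consonant /f/, so [e] is inserted word-finally. → [habopudikuafe].
/nevvasfexazakjuaf/: the form ends in the consonant /f/, so [e] is inserted word-finally. → [nevvasfexazakjuafe].
/lufmedutitpoep/: the form ends in the consonant /p/, so [e] is inserted word-finally. → [lufmedutitpoepe].
/badednidudifnou/: the rule's environment is not met; surfaces unchanged as [badednidudifnou].

habopudikuafe, nevvasfexazakjuafe, lufmedutitpoepe, badednidudifnou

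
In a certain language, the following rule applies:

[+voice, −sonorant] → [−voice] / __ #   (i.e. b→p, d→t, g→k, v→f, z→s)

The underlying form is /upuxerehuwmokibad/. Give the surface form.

upuxerehuwmokibat

/d/ is a voiced obstruent in word-final position, so it devoices to [t].
Surface form: [upuxerehuwmokibat].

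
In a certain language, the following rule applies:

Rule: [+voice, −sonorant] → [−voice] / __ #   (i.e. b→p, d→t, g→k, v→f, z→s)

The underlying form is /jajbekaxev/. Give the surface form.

jajbekaxef

Scanning /jajbekaxev/: /b/ at position 4 is not in the conditioning environment; /v/ is a voiced obstruent in word-final position, so it devoices to [f].
Result: [jajbekaxef].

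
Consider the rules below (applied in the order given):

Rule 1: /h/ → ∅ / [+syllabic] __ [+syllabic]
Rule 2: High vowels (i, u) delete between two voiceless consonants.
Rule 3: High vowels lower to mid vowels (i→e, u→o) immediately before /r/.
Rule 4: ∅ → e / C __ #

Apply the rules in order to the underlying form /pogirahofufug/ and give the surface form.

Rule 1 (intervocalic h-deletion): /h/ occurs between vowels /a/ and /o/, so it deletes. /pogirahofufug/ → pogiraofufug.
Rule 2 (high vowel syncope): /u/ is a high vowel flanked by voiceless consonants /f/ and /f/, so it deletes. /pogiraofufug/ → pogiraoffug.
Rule 3 (pre-rhotic lowering): /i/ is a high vowel immediately before /r/, so it lowers to [e]. /pogiraoffug/ → pogeraoffug.
Rule 4 (final e-epenthesis): the form ends in the consonant /g/, so [e] is inserted word-finally. /pogeraoffug/ → pogeraoffuge.

pogeraoffuge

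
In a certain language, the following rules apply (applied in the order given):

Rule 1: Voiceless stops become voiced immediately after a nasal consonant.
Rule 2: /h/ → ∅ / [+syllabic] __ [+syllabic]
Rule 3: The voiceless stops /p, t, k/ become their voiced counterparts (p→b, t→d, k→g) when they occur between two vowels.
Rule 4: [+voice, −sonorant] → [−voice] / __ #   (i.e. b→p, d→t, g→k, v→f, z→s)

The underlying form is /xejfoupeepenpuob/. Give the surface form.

Rule 1 (post-nasal voicing): /p/ is a voiceless stop immediately after the nasal /n/, so it voices to [b]. /xejfoupeepenpuob/ → xejfoupeepenbuob.
Rule 2 (intervocalic h-deletion): no segment meets the environment; /xejfoupeepenbuob/ is unchanged.
Rule 3 (intervocalic voicing): /p/ is a voiceless stop between vowels /u/ and /e/, so it voices to [b]. /p/ is a voiceless stop between vowels /e/ and /e/, so it voices to [b]. /xejfoupeepenbuob/ → xejfoubeebenbuob.
Rule 4 (final devoicing): /b/ is a voiced obstruent in word-final position, so it devoices to [p]. /xejfoubeebenbuob/ → xejfoubeebenbuop.

xejfoubeebenbuop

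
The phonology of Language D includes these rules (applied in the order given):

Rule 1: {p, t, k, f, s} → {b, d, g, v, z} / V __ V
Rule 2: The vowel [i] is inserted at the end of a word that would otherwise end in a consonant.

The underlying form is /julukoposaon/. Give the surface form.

Rule 1 (intervocalic voicing): /k/ is a voiceless obstruent between vowels /u/ and /o/, so it voices to [g]. /p/ is a voiceless obstruent between vowels /o/ and /o/, so it voices to [b]. /s/ is a voiceless obstruent between vowels /o/ and /a/, so it voices to [z]. /julukoposaon/ → julugobozaon.
Rule 2 (final i-epenthesis): the form ends in the consonant /n/, so [i] is inserted word-finally. /julugobozaon/ → julugobozaoni.

julugobozaoni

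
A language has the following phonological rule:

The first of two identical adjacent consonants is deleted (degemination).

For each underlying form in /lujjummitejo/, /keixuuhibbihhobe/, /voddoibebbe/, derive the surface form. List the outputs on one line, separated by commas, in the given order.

lujumitejo, keixuuhibihobe, vodoibebe

/lujjummitejo/: /jj/ is a geminate; the first /j/ deletes. /mm/ is a geminate; the first /m/ deletes. → [lujumitejo].
/keixuuhibbihhobe/: /bb/ is a geminate; the first /b/ deletes. /hh/ is a geminate; the first /h/ deletes. → [keixuuhibihobe].
/voddoibebbe/: /dd/ is a geminate; the first /d/ deletes. /bb/ is a geminate; the first /b/ deletes. → [vodoibebe].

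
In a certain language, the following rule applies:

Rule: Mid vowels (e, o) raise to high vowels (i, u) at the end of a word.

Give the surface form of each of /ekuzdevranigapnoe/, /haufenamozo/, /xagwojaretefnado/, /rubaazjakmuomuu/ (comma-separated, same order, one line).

ekuzdevranigapnoi, haufenamozu, xagwojaretefnadu, rubaazjakmuomuu

/ekuzdevranigapnoe/: /e/ is a mid vowel in word-final position, so it raises to [i]. → [ekuzdevranigapnoi].
/haufenamozo/: /o/ is a mid vowel in word-final position, so it raises to [u]. → [haufenamozu].
/xagwojaretefnado/: /o/ is a mid vowel in word-final position, so it raises to [u]. → [xagwojaretefnadu].
/rubaazjakmuomuu/: the rule's environment is not met; surfaces unchanged as [rubaazjakmuomuu].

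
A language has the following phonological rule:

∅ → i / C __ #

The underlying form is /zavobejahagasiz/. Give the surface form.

zavobejahagasizi

the form ends in the consonant /z/, so [i] is inserted word-finally.
Surface form: [zavobejahagasizi].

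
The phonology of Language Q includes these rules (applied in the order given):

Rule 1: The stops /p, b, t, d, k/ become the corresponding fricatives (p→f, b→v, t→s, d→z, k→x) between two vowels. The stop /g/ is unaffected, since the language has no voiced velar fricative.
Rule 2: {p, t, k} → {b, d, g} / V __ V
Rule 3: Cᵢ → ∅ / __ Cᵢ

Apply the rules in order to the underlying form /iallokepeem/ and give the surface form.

ialoxefeem

Rule 1 (intervocalic spirantization): /k/ is a stop between vowels /o/ and /e/, so it spirantizes to the fricative [x]. /p/ is a stop between vowels /e/ and /e/, so it spirantizes to the fricative [f]. /iallokepeem/ → ialloxefeem.
Rule 2 (intervocalic voicing): no segment meets the environment; /ialloxefeem/ is unchanged.
Rule 3 (degemination): /ll/ is a geminate; the first /l/ deletes. /ialloxefeem/ → ialoxefeem.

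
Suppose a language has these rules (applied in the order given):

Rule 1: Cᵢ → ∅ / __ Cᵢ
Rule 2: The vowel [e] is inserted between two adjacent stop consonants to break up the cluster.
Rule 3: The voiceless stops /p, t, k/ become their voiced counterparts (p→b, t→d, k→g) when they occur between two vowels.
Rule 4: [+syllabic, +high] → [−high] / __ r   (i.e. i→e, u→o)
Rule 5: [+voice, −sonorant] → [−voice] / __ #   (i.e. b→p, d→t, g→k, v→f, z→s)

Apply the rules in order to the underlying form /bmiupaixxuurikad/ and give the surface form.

Rule 1 (degemination): /xx/ is a geminate; the first /x/ deletes. /bmiupaixxuurikad/ → bmiupaixuurikad.
Rule 2 (stop-cluster e-epenthesis): no segment meets the environment; /bmiupaixuurikad/ is unchanged.
Rule 3 (intervocalic voicing): /p/ is a voiceless stop between vowels /u/ and /a/, so it voices to [b]. /k/ is a voiceless stop between vowels /i/ and /a/, so it voices to [g]. /bmiupaixuurikad/ → bmiubaixuurigad.
Rule 4 (pre-rhotic lowering): /u/ is a high vowel immediately before /r/, so it lowers to [o]. /bmiubaixuurigad/ → bmiubaixuorigad.
Rule 5 (final devoicing): /d/ is a voiced obstruent in word-final position, so it devoices to [t]. /bmiubaixuorigad/ → bmiubaixuorigat.

bmiubaixuorigat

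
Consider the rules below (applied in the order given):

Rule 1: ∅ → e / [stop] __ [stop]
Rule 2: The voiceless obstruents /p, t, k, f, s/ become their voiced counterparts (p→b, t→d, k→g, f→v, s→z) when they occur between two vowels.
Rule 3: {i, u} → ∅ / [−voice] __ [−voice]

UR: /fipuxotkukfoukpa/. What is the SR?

fibuxodegukfougeba

Rule 1 (stop-cluster e-epenthesis): /t/ and /k/ form a stop–stop cluster, so [e] is inserted between them. /k/ and /p/ form a stop–stop cluster, so [e] is inserted between them. /fipuxotkukfoukpa/ → fipuxotekukfoukepa.
Rule 2 (intervocalic voicing): /p/ is a voiceless obstruent between vowels /i/ and /u/, so it voices to [b]. /t/ is a voiceless obstruent between vowels /o/ and /e/, so it voices to [d]. /k/ is a voiceless obstruent between vowels /e/ and /u/, so it voices to [g]. /k/ is a voiceless obstruent between vowels /u/ and /e/, so it voices to [g]. /p/ is a voiceless obstruent between vowels /e/ and /a/, so it voices to [b]. /fipuxotekukfoukepa/ → fibuxodegukfougeba.
Rule 3 (high vowel syncope): no segment meets the environment; /fibuxodegukfougeba/ is unchanged.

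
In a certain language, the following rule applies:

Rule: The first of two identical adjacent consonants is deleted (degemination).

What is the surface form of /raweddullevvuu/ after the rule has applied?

rawedulevuu

/dd/ is a geminate; the first /d/ deletes.
/ll/ is a geminate; the first /l/ deletes.
/vv/ is a geminate; the first /v/ deletes.
The other instances of /r/, /w/, /d/, /l/, /v/ do not occur in the required environment and remain unchanged.
Surface form: [rawedulevuu].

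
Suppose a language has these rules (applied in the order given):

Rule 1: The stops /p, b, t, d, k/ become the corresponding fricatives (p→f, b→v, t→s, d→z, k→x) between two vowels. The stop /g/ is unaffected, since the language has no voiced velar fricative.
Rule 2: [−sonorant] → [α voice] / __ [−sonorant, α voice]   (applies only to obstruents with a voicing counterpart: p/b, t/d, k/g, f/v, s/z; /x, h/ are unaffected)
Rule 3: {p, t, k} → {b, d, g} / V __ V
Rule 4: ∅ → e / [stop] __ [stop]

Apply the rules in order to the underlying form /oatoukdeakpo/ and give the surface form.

oasougedeakepo

Rule 1 (intervocalic spirantization): /t/ is a stop between vowels /a/ and /o/, so it spirantizes to the fricative [s]. /oatoukdeakpo/ → oasoukdeakpo.
Rule 2 (regressive voicing assimilation): /k/ precedes the voiced obstruent /d/, so it voices to [g] by assimilation. /oasoukdeakpo/ → oasougdeakpo.
Rule 3 (intervocalic voicing): no segment meets the environment; /oasougdeakpo/ is unchanged.
Rule 4 (stop-cluster e-epenthesis): /g/ and /d/ form a stop–stop cluster, so [e] is inserted between them. /k/ and /p/ form a stop–stop cluster, so [e] is inserted between them. /oasougdeakpo/ → oasougedeakepo.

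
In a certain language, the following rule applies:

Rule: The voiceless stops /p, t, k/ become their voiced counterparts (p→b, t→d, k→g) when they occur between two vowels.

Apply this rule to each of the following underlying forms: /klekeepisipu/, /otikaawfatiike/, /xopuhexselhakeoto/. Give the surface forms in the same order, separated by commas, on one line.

/klekeepisipu/: /k/ is a voiceless stop between vowels /e/ and /e/, so it voices to [g]. /p/ is a voiceless stop between vowels /e/ and /i/, so it voices to [b]. /p/ is a voiceless stop between vowels /i/ and /u/, so it voices to [b]. → [klegeebisibu].
/otikaawfatiike/: /t/ is a voiceless stop between vowels /o/ and /i/, so it voices to [d]. /k/ is a voiceless stop between vowels /i/ and /a/, so it voices to [g]. /t/ is a voiceless stop between vowels /a/ and /i/, so it voices to [d]. /k/ is a voiceless stop between vowels /i/ and /e/, so it voices to [g]. → [odigaawfadiige].
/xopuhexselhakeoto/: /p/ is a voiceless stop between vowels /o/ and /u/, so it voices to [b]. /k/ is a voiceless stop between vowels /a/ and /e/, so it voices to [g]. /t/ is a voiceless stop between vowels /o/ and /o/, so it voices to [d]. → [xobuhexselhageodo].

klegeebisibu, odigaawfadiige, xobuhexselhageodo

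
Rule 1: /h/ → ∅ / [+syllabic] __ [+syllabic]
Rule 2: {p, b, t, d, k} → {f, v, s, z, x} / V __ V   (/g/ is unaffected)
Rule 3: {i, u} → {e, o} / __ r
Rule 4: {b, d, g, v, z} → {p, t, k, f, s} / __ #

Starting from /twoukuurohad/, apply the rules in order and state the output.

twouxuoroat

Rule 1 (intervocalic h-deletion): /h/ occurs between vowels /o/ and /a/, so it deletes. /twoukuurohad/ → twoukuuroad.
Rule 2 (intervocalic spirantization): /k/ is a stop between vowels /u/ and /u/, so it spirantizes to the fricative [x]. /twoukuuroad/ → twouxuuroad.
Rule 3 (pre-rhotic lowering): /u/ is a high vowel immediately before /r/, so it lowers to [o]. /twouxuuroad/ → twouxuoroad.
Rule 4 (final devoicing): /d/ is a voiced obstruent in word-final position, so it devoices to [t]. /twouxuoroad/ → twouxuoroat.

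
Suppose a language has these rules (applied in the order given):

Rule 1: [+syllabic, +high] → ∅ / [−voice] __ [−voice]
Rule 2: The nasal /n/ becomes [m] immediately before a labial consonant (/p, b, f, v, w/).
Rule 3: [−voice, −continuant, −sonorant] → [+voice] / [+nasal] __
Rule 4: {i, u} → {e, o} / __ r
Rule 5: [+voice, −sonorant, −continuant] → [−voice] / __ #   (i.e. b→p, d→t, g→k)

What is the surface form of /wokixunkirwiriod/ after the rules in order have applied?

wokxungerweriot

Rule 1 (high vowel syncope): /i/ is a high vowel flanked by voiceless consonants /k/ and /x/, so it deletes. /wokixunkirwiriod/ → wokxunkirwiriod.
Rule 2 (nasal place assimilation): no segment meets the environment; /wokxunkirwiriod/ is unchanged.
Rule 3 (post-nasal voicing): /k/ is a voiceless stop immediately after the nasal /n/, so it voices to [g]. /wokxunkirwiriod/ → wokxungirwiriod.
Rule 4 (pre-rhotic lowering): /i/ is a high vowel immediately before /r/, so it lowers to [e]. /i/ is a high vowel immediately before /r/, so it lowers to [e]. /wokxungirwiriod/ → wokxungerweriod.
Rule 5 (final devoicing): /d/ is a voiced stop in word-final position, so it devoices to [t]. /wokxungerweriod/ → wokxungerweriot.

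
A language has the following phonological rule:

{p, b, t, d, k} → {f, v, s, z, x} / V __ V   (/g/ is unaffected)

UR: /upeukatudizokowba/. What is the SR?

/p/ is a stop between vowels /u/ and /e/, so it spirantizes to the fricative [f].
/k/ is a stop between vowels /u/ and /a/, so it spirantizes to the fricative [x].
/t/ is a stop between vowels /a/ and /u/, so it spirantizes to the fricative [s].
/d/ is a stop between vowels /u/ and /i/, so it spirantizes to the fricative [z].
/k/ is a stop between vowels /o/ and /o/, so it spirantizes to the fricative [x].
Surface form: [ufeuxasuzizoxowba].

ufeuxasuzizoxowba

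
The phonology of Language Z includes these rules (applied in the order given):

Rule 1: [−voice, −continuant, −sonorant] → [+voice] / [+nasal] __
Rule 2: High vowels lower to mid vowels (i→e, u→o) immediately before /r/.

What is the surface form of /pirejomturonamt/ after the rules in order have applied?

perejomdoronamd

Rule 1 (post-nasal voicing): /t/ is a voiceless stop immediately after the nasal /m/, so it voices to [d]. /t/ is a voiceless stop immediately after the nasal /m/, so it voices to [d]. /pirejomturonamt/ → pirejomduronamd.
Rule 2 (pre-rhotic lowering): /i/ is a high vowel immediately before /r/, so it lowers to [e]. /u/ is a high vowel immediately before /r/, so it lowers to [o]. /pirejomduronamd/ → perejomdoronamd.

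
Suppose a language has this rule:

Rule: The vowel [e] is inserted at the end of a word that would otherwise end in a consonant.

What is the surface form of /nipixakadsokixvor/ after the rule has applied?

nipixakadsokixvore

the form ends in the consonant /r/, so [e] is inserted word-finally.
Surface form: [nipixakadsokixvore].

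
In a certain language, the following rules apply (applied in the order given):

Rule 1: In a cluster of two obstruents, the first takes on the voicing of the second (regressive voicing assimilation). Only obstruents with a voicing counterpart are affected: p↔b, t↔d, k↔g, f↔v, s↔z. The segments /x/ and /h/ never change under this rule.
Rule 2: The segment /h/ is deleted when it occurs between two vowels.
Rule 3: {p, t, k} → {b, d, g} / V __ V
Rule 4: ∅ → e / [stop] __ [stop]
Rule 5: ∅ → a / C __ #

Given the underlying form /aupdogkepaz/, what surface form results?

Rule 1 (regressive voicing assimilation): /p/ precedes the voiced obstruent /d/, so it voices to [b] by assimilation. /g/ precedes the voiceless obstruent /k/, so it devoices to [k] by assimilation. /aupdogkepaz/ → aubdokkepaz.
Rule 2 (intervocalic h-deletion): no segment meets the environment; /aubdokkepaz/ is unchanged.
Rule 3 (intervocalic voicing): /p/ is a voiceless stop between vowels /e/ and /a/, so it voices to [b]. /aubdokkepaz/ → aubdokkebaz.
Rule 4 (stop-cluster e-epenthesis): /b/ and /d/ form a stop–stop cluster, so [e] is inserted between them. /k/ and /k/ form a stop–stop cluster, so [e] is inserted between them. /aubdokkebaz/ → aubedokekebaz.
Rule 5 (final a-epenthesis): the form ends in the consonant /z/, so [a] is inserted word-finally. /aubedokekebaz/ → aubedokekebaza.

aubedokekebaza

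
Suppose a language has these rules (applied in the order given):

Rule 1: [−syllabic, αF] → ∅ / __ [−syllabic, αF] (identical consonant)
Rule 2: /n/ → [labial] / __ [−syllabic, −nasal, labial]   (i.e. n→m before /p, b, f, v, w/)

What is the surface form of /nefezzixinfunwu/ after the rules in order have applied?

nefeziximfumwu

Rule 1 (degemination): /zz/ is a geminate; the first /z/ deletes. /nefezzixinfunwu/ → nefezixinfunwu.
Rule 2 (nasal place assimilation): /n/ precedes the labial consonant /f/, so it assimilates in place to [m]. /n/ precedes the labial consonant /w/, so it assimilates in place to [m]. /nefezixinfunwu/ → nefeziximfumwu.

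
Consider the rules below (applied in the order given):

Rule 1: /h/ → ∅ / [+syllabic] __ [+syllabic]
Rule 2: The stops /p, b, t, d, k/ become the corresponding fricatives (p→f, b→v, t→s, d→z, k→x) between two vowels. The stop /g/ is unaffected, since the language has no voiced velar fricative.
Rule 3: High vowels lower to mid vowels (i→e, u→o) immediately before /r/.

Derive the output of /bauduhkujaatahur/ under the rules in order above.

Rule 1 (intervocalic h-deletion): /h/ occurs between vowels /a/ and /u/, so it deletes. /bauduhkujaatahur/ → bauduhkujaataur.
Rule 2 (intervocalic spirantization): /d/ is a stop between vowels /u/ and /u/, so it spirantizes to the fricative [z]. /t/ is a stop between vowels /a/ and /a/, so it spirantizes to the fricative [s]. /bauduhkujaataur/ → bauzuhkujaasaur.
Rule 3 (pre-rhotic lowering): /u/ is a high vowel immediately before /r/, so it lowers to [o]. /bauzuhkujaasaur/ → bauzuhkujaasaor.

bauzuhkujaasaor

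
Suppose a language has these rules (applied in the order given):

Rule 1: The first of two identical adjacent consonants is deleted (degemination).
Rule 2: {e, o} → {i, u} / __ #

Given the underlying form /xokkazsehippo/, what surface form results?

Rule 1 (degemination): /kk/ is a geminate; the first /k/ deletes. /pp/ is a geminate; the first /p/ deletes. /xokkazsehippo/ → xokazsehipo.
Rule 2 (final vowel raising): /o/ is a mid vowel in word-final position, so it raises to [u]. /xokazsehipo/ → xokazsehipu.

xokazsehipu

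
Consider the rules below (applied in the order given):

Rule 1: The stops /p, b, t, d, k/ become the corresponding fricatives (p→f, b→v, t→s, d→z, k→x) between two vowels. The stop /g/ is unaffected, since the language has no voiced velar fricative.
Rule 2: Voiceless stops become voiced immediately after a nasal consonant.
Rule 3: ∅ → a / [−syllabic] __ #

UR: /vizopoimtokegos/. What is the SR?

vizofoimdoxegosa

Rule 1 (intervocalic spirantization): /p/ is a stop between vowels /o/ and /o/, so it spirantizes to the fricative [f]. /k/ is a stop between vowels /o/ and /e/, so it spirantizes to the fricative [x]. /vizopoimtokegos/ → vizofoimtoxegos.
Rule 2 (post-nasal voicing): /t/ is a voiceless stop immediately after the nasal /m/, so it voices to [d]. /vizofoimtoxegos/ → vizofoimdoxegos.
Rule 3 (final a-epenthesis): the form ends in the consonant /s/, so [a] is inserted word-finally. /vizofoimdoxegos/ → vizofoimdoxegosa.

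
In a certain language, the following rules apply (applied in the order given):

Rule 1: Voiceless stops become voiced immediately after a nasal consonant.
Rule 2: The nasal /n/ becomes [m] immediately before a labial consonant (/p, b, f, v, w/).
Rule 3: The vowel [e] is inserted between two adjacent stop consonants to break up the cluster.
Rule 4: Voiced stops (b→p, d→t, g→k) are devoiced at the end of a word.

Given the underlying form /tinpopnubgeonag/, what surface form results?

Rule 1 (post-nasal voicing): /p/ is a voiceless stop immediately after the nasal /n/, so it voices to [b]. /tinpopnubgeonag/ → tinbopnubgeonag.
Rule 2 (nasal place assimilation): /n/ precedes the labial consonant /b/, so it assimilates in place to [m]. /tinbopnubgeonag/ → timbopnubgeonag.
Rule 3 (stop-cluster e-epenthesis): /b/ and /g/ form a stop–stop cluster, so [e] is inserted between them. /timbopnubgeonag/ → timbopnubegeonag.
Rule 4 (final devoicing): /g/ is a voiced stop in word-final position, so it devoices to [k]. /timbopnubegeonag/ → timbopnubegeonak.

timbopnubegeonak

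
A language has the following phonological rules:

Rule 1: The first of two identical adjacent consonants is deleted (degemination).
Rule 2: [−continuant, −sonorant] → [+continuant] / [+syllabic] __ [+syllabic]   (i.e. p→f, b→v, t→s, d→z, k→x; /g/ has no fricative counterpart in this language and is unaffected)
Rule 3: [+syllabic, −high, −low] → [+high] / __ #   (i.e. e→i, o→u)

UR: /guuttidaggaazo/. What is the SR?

guusizagaazu

Rule 1 (degemination): /tt/ is a geminate; the first /t/ deletes. /gg/ is a geminate; the first /g/ deletes. /guuttidaggaazo/ → guutidagaazo.
Rule 2 (intervocalic spirantization): /t/ is a stop between vowels /u/ and /i/, so it spirantizes to the fricative [s]. /d/ is a stop between vowels /i/ and /a/, so it spirantizes to the fricative [z]. /guutidagaazo/ → guusizagaazo.
Rule 3 (final vowel raising): /o/ is a mid vowel in word-final position, so it raises to [u]. /guusizagaazo/ → guusizagaazu.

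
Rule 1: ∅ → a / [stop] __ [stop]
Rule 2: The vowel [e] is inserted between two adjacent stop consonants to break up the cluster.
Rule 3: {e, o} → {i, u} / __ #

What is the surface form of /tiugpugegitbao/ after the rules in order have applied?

tiugapugegitabau

Rule 1 (stop-cluster a-epenthesis): /g/ and /p/ form a stop–stop cluster, so [a] is inserted between them. /t/ and /b/ form a stop–stop cluster, so [a] is inserted between them. /tiugpugegitbao/ → tiugapugegitabao.
Rule 2 (stop-cluster e-epenthesis): no segment meets the environment; /tiugapugegitabao/ is unchanged.
Rule 3 (final vowel raising): /o/ is a mid vowel in word-final position, so it raises to [u]. /tiugapugegitabao/ → tiugapugegitabau.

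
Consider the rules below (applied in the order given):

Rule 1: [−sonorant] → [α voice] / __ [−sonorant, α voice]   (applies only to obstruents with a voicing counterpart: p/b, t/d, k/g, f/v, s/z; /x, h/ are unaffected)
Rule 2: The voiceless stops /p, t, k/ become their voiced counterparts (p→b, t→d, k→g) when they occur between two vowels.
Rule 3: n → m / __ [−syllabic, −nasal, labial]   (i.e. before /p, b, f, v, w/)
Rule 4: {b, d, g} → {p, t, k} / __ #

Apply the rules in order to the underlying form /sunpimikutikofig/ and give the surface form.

sumpimigudigofik

Rule 1 (regressive voicing assimilation): no segment meets the environment; /sunpimikutikofig/ is unchanged.
Rule 2 (intervocalic voicing): /k/ is a voiceless stop between vowels /i/ and /u/, so it voices to [g]. /t/ is a voiceless stop between vowels /u/ and /i/, so it voices to [d]. /k/ is a voiceless stop between vowels /i/ and /o/, so it voices to [g]. /sunpimikutikofig/ → sunpimigudigofig.
Rule 3 (nasal place assimilation): /n/ precedes the labial consonant /p/, so it assimilates in place to [m]. /sunpimigudigofig/ → sumpimigudigofig.
Rule 4 (final devoicing): /g/ is a voiced stop in word-final position, so it devoices to [k]. /sumpimigudigofig/ → sumpimigudigofik.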